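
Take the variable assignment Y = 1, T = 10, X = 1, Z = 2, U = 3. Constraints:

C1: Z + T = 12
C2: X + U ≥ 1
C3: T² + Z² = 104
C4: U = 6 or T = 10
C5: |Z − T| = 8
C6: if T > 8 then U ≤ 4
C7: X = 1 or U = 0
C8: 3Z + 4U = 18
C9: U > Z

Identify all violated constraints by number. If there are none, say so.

C1: Z + T = 2 + 10 = 12  OK
C2: X + U = 1 + 3 = 4; 4 ≥ 1  OK
C3: T² + Z² = 10² + 2² = 100 + 4 = 104  OK
C4: U = 3 ≠ 6, but T = 10 = 10 (second disjunct)  OK
C5: |2 − 10| = 8  OK
C6: T = 10 > 8, so we need U ≤ 4; U = 3 ≤ 4  OK
C7: X = 1 = 1 (first disjunct)  OK
C8: 3Z + 4U = 3(2) + 4(3) = 18  OK
C9: U = 3, Z = 2; 3 > 2  OK

No violations.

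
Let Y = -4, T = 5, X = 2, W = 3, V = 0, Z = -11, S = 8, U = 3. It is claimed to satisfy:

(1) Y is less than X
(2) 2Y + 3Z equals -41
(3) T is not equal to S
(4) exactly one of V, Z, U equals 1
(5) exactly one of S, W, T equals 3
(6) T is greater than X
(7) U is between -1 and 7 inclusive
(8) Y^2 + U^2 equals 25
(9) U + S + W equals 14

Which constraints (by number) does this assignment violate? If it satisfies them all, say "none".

(1) Y = -4, X = 2; -4 < 2  yes
(2) 2Y + 3Z = 2(-4) + 3(-11) = -41  yes
(3) T = 5, S = 8; distinct  yes
(4) V=0, Z=-11, U=3; 0 of them equal 1, not exactly one  no
(5) S=8, W=3, T=5; 1 of them equals 3  yes
(6) T = 5, X = 2; 5 > 2  yes
(7) U = 3 lies in [-1, 7]  yes
(8) Y^2 + U^2 = (-4)^2 + 3^2 = 16 + 9 = 25  yes
(9) U + S + W = 3 + 8 + 3 = 14  yes

No — constraint 4 is not satisfied.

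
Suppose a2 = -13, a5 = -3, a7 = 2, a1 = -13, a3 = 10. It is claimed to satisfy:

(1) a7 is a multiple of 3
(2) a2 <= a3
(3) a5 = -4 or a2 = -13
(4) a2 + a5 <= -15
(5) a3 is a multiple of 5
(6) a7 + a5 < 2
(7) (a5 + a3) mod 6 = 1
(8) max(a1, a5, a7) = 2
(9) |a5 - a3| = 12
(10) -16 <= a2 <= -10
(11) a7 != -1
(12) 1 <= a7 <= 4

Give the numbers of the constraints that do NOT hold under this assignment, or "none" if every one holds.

Constraints 1 and 9 are violated.

(1) 2 = 3*0 + 2, so 3 does not divide 2  FAIL
(2) a2 = -13, a3 = 10; -13 ≤ 10  OK
(3) a5 = -3 ≠ -4, but a2 = -13 = -13 (second disjunct)  OK
(4) a2 + a5 = -13 + (-3) = -16; -16 ≤ -15  OK
(5) 10 / 5 = 2, so 5 divides 10  OK
(6) a7 + a5 = 2 + (-3) = -1; -1 < 2  OK
(7) a5 + a3 = 7; 7 mod 6 = 1  OK
(8) max(-13, -3, 2) = 2  OK
(9) |-3 - 10| = 13, not 12  FAIL
(10) a2 = -13 lies in [-16, -10]  OK
(11) a7 = 2, and 2 ≠ -1  OK
(12) a7 = 2 lies in [1, 4]  OK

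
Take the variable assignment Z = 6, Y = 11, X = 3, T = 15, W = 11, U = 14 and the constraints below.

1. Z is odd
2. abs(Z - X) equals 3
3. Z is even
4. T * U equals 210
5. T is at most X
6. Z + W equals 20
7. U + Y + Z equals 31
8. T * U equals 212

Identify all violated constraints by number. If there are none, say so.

Constraints 1, 5, 6, and 8 do not hold.

1. Z = 6 is even — violated.
2. abs(6 - 3) = 3 — OK.
3. Z = 6 is even — OK.
4. T * U = 15 * 14 = 210 — OK.
5. T = 15, X = 3; 15 > 3 (want ≤) — violated.
6. Z + W = 6 + 11 = 17, not 20 — violated.
7. U + Y + Z = 14 + 11 + 6 = 31 — OK.
8. T * U = 15 * 14 = 210, not 212 — violated.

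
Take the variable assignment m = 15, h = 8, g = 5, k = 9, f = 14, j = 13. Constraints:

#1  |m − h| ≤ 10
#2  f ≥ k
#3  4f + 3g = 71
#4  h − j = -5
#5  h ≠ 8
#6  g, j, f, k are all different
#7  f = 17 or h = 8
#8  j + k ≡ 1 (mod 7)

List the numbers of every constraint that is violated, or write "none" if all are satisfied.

#1 |15 − 8| = 7; 7 ≤ 10  OK
#2 f = 14, k = 9; 14 ≥ 9  OK
#3 4f + 3g = 4(14) + 3(5) = 71  OK
#4 h − j = 8 − 13 = -5  OK
#5 h = 8, but 8 is required to differ  FAIL
#6 values 5, 13, 14, 9 are pairwise distinct  OK
#7 f = 14 ≠ 17, but h = 8 = 8 (second disjunct)  OK
#8 j + k = 22; 22 mod 7 = 1  OK

Constraint 5 does not hold.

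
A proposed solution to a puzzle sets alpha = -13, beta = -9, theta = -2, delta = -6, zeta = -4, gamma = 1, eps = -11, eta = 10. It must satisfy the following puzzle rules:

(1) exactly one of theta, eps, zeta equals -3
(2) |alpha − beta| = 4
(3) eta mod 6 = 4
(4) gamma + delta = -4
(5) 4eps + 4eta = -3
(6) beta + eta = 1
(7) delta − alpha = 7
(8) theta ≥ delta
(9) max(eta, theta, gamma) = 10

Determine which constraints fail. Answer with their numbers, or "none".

The assignment fails constraints 1, 4, 5.

(1) theta=-2, eps=-11, zeta=-4; 0 of them equal -3, not exactly one  ✘
(2) |-13 − (-9)| = 4  ✔
(3) 10 mod 6 = 4  ✔
(4) gamma + delta = 1 + (-6) = -5, not -4  ✘
(5) 4eps + 4eta = 4(-11) + 4(10) = -4, not -3  ✘
(6) beta + eta = -9 + 10 = 1  ✔
(7) delta − alpha = -6 − (-13) = 7  ✔
(8) theta = -2, delta = -6; -2 ≥ -6  ✔
(9) max(10, -2, 1) = 10  ✔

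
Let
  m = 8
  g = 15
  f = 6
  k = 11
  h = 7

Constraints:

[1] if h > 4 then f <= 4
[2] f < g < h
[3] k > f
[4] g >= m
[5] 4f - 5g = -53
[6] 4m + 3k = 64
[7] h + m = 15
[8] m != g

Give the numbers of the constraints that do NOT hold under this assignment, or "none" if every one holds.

[1] h = 7 > 4, so we need f ≤ 4; but f = 6 > 4 — fails.
[2] values 6, 15, 7; g = 15 is not < h = 7 — fails.
[3] k = 11, f = 6; 11 > 6 — holds.
[4] g = 15, m = 8; 15 ≥ 8 — holds.
[5] 4f - 5g = 4(6) - 5(15) = -51, not -53 — fails.
[6] 4m + 3k = 4(8) + 3(11) = 65, not 64 — fails.
[7] h + m = 7 + 8 = 15 — holds.
[8] m = 8, g = 15; distinct — holds.

No — constraints 1, 2, 5, and 6 are not satisfied.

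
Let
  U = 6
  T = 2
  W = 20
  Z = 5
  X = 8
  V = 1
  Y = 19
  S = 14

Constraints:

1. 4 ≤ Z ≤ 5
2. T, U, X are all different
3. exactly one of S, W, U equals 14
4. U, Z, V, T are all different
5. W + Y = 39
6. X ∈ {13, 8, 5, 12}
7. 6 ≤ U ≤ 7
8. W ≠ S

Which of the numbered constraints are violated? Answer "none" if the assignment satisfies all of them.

1. Z = 5 lies in [4, 5] — holds.
2. values 2, 6, 8 are pairwise distinct — holds.
3. S=14, W=20, U=6; 1 of them equals 14 — holds.
4. values 6, 5, 1, 2 are pairwise distinct — holds.
5. W + Y = 20 + 19 = 39 — holds.
6. X = 8 is in {13, 8, 5, 12} — holds.
7. U = 6 lies in [6, 7] — holds.
8. W = 20, S = 14; distinct — holds.

No violations.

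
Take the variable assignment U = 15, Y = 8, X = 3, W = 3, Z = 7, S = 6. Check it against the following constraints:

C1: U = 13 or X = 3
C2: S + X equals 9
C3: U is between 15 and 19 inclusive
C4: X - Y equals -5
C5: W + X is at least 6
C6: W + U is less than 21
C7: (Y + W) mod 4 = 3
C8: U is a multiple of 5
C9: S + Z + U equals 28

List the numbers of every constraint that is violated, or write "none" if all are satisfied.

C1: U = 15 ≠ 13, but X = 3 = 3 (second disjunct) — satisfied.
C2: S + X = 6 + 3 = 9 — satisfied.
C3: U = 15 lies in [15, 19] — satisfied.
C4: X - Y = 3 - 8 = -5 — satisfied.
C5: W + X = 3 + 3 = 6; 6 ≥ 6 — satisfied.
C6: W + U = 3 + 15 = 18; 18 < 21 — satisfied.
C7: Y + W = 11; 11 mod 4 = 3 — satisfied.
C8: 15 / 5 = 3, so 5 divides 15 — satisfied.
C9: S + Z + U = 6 + 7 + 15 = 28 — satisfied.

None — every constraint holds.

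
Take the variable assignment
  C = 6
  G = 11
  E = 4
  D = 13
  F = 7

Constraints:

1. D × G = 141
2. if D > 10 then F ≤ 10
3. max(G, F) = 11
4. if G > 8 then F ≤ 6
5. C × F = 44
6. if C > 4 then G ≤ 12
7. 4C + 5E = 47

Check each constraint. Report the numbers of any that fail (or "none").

Constraints 1, 4, 5, and 7 are violated.

1. D × G = 13 × 11 = 143, not 141 — does not hold.
2. D = 13 > 10, so we need F ≤ 10; F = 7 ≤ 10 — holds.
3. max(11, 7) = 11 — holds.
4. G = 11 > 8, so we need F ≤ 6; but F = 7 > 6 — does not hold.
5. C × F = 6 × 7 = 42, not 44 — does not hold.
6. C = 6 > 4, so we need G ≤ 12; G = 11 ≤ 12 — holds.
7. 4C + 5E = 4(6) + 5(4) = 44, not 47 — does not hold.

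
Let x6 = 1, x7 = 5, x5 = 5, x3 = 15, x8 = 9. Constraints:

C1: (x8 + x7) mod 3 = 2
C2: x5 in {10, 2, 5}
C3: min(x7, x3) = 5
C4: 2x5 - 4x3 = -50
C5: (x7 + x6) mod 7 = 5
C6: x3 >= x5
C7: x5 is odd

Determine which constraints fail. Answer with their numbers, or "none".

Constraint 5 does not hold.

C1: x8 + x7 = 14; 14 mod 3 = 2  ✔
C2: x5 = 5 is in {10, 2, 5}  ✔
C3: min(5, 15) = 5  ✔
C4: 2x5 - 4x3 = 2(5) - 4(15) = -50  ✔
C5: x7 + x6 = 6; 6 mod 7 = 6, not 5  ✘
C6: x3 = 15, x5 = 5; 15 ≥ 5  ✔
C7: x5 = 5 is odd  ✔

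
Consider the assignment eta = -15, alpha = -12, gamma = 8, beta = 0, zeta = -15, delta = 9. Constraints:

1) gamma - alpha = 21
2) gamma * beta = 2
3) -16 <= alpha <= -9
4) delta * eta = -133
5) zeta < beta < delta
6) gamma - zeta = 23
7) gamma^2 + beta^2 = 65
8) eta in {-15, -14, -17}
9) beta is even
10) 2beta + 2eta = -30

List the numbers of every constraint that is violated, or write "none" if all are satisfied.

1) gamma - alpha = 8 - (-12) = 20, not 21 — does not hold.
2) gamma * beta = 8 * 0 = 0, not 2 — does not hold.
3) alpha = -12 lies in [-16, -9] — holds.
4) delta * eta = 9 * (-15) = -135, not -133 — does not hold.
5) values -15 < 0 < 9 — holds.
6) gamma - zeta = 8 - (-15) = 23 — holds.
7) gamma^2 + beta^2 = 8^2 + 0^2 = 64 + 0 = 64, not 65 — does not hold.
8) eta = -15 is in {-15, -14, -17} — holds.
9) beta = 0 is even — holds.
10) 2beta + 2eta = 2(0) + 2(-15) = -30 — holds.

Constraints 1, 2, 4, and 7 are violated.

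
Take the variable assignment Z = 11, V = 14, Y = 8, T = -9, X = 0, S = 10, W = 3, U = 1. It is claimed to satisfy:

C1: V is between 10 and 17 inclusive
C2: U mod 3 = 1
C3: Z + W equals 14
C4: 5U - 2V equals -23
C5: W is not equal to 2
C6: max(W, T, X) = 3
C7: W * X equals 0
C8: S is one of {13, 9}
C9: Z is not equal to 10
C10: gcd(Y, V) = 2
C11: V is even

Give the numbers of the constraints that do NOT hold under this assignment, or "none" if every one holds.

Constraint 8 is violated.

C1: V = 14 lies in [10, 17]  ✔
C2: 1 mod 3 = 1  ✔
C3: Z + W = 11 + 3 = 14  ✔
C4: 5U - 2V = 5(1) - 2(14) = -23  ✔
C5: W = 3, and 3 ≠ 2  ✔
C6: max(3, -9, 0) = 3  ✔
C7: W * X = 3 * 0 = 0  ✔
C8: S = 10 is not in {13, 9}  ✘
C9: Z = 11, and 11 ≠ 10  ✔
C10: gcd(8, 14) = 2  ✔
C11: V = 14 is even  ✔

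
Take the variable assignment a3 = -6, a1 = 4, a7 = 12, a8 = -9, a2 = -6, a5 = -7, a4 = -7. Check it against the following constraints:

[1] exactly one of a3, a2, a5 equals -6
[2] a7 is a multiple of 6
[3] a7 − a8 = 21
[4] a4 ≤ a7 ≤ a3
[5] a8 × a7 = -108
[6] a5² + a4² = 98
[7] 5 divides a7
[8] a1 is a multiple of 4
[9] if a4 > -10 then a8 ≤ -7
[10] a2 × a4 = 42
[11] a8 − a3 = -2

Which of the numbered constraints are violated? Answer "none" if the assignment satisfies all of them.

No — constraints 1, 4, 7, 11 are not satisfied.

[1] a3=-6, a2=-6, a5=-7; 2 of them equal -6, not exactly one — does not hold.
[2] 12 / 6 = 2, so 6 divides 12 — holds.
[3] a7 − a8 = 12 − (-9) = 21 — holds.
[4] values -7, 12, -6; a7 = 12 is not ≤ a3 = -6 — does not hold.
[5] a8 × a7 = -9 × 12 = -108 — holds.
[6] a5² + a4² = (-7)² + (-7)² = 49 + 49 = 98 — holds.
[7] 12 = 5×2 + 2, so 5 does not divide 12 — does not hold.
[8] 4 / 4 = 1, so 4 divides 4 — holds.
[9] a4 = -7 > -10, so we need a8 ≤ -7; a8 = -9 ≤ -7 — holds.
[10] a2 × a4 = -6 × (-7) = 42 — holds.
[11] a8 − a3 = -9 − (-6) = -3, not -2 — does not hold.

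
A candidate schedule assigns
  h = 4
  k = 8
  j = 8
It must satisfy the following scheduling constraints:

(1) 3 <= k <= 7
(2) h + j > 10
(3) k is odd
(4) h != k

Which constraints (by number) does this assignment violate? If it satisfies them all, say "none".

(1) k = 8 is outside [3, 7]  no
(2) h + j = 4 + 8 = 12; 12 > 10  yes
(3) k = 8 is even  no
(4) h = 4, k = 8; distinct  yes

Constraints 1, 3 do not hold.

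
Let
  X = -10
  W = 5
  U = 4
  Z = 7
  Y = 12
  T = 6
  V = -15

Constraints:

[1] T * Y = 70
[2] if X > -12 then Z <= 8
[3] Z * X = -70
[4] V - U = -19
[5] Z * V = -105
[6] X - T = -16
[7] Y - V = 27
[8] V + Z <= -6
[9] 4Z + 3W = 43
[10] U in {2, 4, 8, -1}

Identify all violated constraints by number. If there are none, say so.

[1] T * Y = 6 * 12 = 72, not 70  no
[2] X = -10 > -12, so we need Z ≤ 8; Z = 7 ≤ 8  yes
[3] Z * X = 7 * (-10) = -70  yes
[4] V - U = -15 - 4 = -19  yes
[5] Z * V = 7 * (-15) = -105  yes
[6] X - T = -10 - 6 = -16  yes
[7] Y - V = 12 - (-15) = 27  yes
[8] V + Z = -15 + 7 = -8; -8 ≤ -6  yes
[9] 4Z + 3W = 4(7) + 3(5) = 43  yes
[10] U = 4 is in {2, 4, 8, -1}  yes

No — constraint 1 is not satisfied.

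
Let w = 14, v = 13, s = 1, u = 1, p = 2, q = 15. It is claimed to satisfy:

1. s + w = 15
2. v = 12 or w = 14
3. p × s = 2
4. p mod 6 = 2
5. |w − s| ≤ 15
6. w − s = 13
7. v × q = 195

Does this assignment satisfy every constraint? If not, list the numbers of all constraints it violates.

None — every constraint holds.

1. s + w = 1 + 14 = 15 — satisfied.
2. v = 13 ≠ 12, but w = 14 = 14 (second disjunct) — satisfied.
3. p × s = 2 × 1 = 2 — satisfied.
4. 2 mod 6 = 2 — satisfied.
5. |14 − 1| = 13; 13 ≤ 15 — satisfied.
6. w − s = 14 − 1 = 13 — satisfied.
7. v × q = 13 × 15 = 195 — satisfied.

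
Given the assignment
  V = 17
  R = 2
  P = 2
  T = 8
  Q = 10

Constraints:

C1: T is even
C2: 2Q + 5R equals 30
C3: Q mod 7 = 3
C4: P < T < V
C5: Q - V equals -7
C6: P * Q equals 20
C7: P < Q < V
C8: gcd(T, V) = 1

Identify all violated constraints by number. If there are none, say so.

C1: T = 8 is even — OK.
C2: 2Q + 5R = 2(10) + 5(2) = 30 — OK.
C3: 10 mod 7 = 3 — OK.
C4: values 2 < 8 < 17 — OK.
C5: Q - V = 10 - 17 = -7 — OK.
C6: P * Q = 2 * 10 = 20 — OK.
C7: values 2 < 10 < 17 — OK.
C8: gcd(8, 17) = 1 — OK.

All constraints are satisfied.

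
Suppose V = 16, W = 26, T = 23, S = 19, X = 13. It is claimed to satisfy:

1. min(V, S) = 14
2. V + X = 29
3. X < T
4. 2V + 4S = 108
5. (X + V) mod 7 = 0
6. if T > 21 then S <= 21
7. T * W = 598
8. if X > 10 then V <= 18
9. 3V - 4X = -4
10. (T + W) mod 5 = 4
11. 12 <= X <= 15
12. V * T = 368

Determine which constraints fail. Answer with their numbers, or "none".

1. min(16, 19) = 16, not 14  fails
2. V + X = 16 + 13 = 29  holds
3. X = 13, T = 23; 13 < 23  holds
4. 2V + 4S = 2(16) + 4(19) = 108  holds
5. X + V = 29; 29 mod 7 = 1, not 0  fails
6. T = 23 > 21, so we need S ≤ 21; S = 19 ≤ 21  holds
7. T * W = 23 * 26 = 598  holds
8. X = 13 > 10, so we need V ≤ 18; V = 16 ≤ 18  holds
9. 3V - 4X = 3(16) - 4(13) = -4  holds
10. T + W = 49; 49 mod 5 = 4  holds
11. X = 13 lies in [12, 15]  holds
12. V * T = 16 * 23 = 368  holds

Constraints 1 and 5 are violated.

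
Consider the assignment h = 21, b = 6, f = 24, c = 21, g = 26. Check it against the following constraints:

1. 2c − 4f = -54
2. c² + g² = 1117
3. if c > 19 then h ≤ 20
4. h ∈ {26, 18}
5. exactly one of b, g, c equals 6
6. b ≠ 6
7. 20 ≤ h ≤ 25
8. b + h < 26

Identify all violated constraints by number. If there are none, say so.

1. 2c − 4f = 2(21) − 4(24) = -54 — OK.
2. c² + g² = 21² + 26² = 441 + 676 = 1117 — OK.
3. c = 21 > 19, so we need h ≤ 20; but h = 21 > 20 — violated.
4. h = 21 is not in {26, 18} — violated.
5. b=6, g=26, c=21; 1 of them equals 6 — OK.
6. b = 6, but 6 is required to differ — violated.
7. h = 21 lies in [20, 25] — OK.
8. b + h = 6 + 21 = 27; 27 ≥ 26, bound 26 not met — violated.

Violated: 3, 4, 6, and 8.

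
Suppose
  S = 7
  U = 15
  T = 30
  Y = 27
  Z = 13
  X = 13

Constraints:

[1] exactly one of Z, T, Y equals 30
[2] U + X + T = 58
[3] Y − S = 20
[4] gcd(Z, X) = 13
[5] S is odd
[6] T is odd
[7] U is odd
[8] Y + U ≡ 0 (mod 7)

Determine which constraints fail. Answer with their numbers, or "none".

Constraint 6 does not hold.

[1] Z=13, T=30, Y=27; 1 of them equals 30 — OK.
[2] U + X + T = 15 + 13 + 30 = 58 — OK.
[3] Y − S = 27 − 7 = 20 — OK.
[4] gcd(13, 13) = 13 — OK.
[5] S = 7 is odd — OK.
[6] T = 30 is even — violated.
[7] U = 15 is odd — OK.
[8] Y + U = 42; 42 mod 7 = 0 — OK.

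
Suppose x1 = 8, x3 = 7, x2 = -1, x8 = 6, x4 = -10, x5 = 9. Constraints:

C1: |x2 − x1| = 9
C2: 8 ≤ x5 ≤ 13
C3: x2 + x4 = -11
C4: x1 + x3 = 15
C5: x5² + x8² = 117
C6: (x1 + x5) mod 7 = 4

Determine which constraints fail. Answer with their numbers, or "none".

Constraint 6 does not hold.

C1: |-1 − 8| = 9  ✓
C2: x5 = 9 lies in [8, 13]  ✓
C3: x2 + x4 = -1 + (-10) = -11  ✓
C4: x1 + x3 = 8 + 7 = 15  ✓
C5: x5² + x8² = 9² + 6² = 81 + 36 = 117  ✓
C6: x1 + x5 = 17; 17 mod 7 = 3, not 4  ✗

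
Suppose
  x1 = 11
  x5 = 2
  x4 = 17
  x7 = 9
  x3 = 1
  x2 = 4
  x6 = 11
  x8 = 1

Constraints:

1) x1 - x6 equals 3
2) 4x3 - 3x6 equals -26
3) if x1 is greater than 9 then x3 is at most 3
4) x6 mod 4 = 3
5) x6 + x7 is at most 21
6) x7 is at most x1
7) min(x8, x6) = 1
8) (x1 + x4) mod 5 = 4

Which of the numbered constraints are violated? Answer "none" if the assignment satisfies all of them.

The assignment fails constraints 1, 2, 8.

1) x1 - x6 = 11 - 11 = 0, not 3 — violated.
2) 4x3 - 3x6 = 4(1) - 3(11) = -29, not -26 — violated.
3) x1 = 11 > 9, so we need x3 ≤ 3; x3 = 1 ≤ 3 — satisfied.
4) 11 mod 4 = 3 — satisfied.
5) x6 + x7 = 11 + 9 = 20; 20 ≤ 21 — satisfied.
6) x7 = 9, x1 = 11; 9 ≤ 11 — satisfied.
7) min(1, 11) = 1 — satisfied.
8) x1 + x4 = 28; 28 mod 5 = 3, not 4 — violated.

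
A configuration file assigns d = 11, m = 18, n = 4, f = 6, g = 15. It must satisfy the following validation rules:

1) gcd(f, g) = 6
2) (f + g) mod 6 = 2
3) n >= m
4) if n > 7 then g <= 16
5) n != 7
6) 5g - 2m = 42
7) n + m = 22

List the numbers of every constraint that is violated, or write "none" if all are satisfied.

Violated: 1, 2, 3, 6.

1) gcd(6, 15) = 3, not 6  FAIL
2) f + g = 21; 21 mod 6 = 3, not 2  FAIL
3) n = 4, m = 18; 4 < 18 (want ≥)  FAIL
4) n = 4, not > 7; antecedent false, conditional vacuously true  OK
5) n = 4, and 4 ≠ 7  OK
6) 5g - 2m = 5(15) - 2(18) = 39, not 42  FAIL
7) n + m = 4 + 18 = 22  OK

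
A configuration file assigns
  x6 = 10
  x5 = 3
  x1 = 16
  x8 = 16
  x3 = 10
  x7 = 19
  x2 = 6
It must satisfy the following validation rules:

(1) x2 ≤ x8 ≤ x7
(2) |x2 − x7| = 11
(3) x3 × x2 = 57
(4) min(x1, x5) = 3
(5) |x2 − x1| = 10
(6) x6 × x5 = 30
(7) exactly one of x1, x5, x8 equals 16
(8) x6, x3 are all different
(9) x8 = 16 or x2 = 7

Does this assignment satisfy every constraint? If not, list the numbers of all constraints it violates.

Constraints 2, 3, 7, and 8 do not hold.

(1) values 6 ≤ 16 ≤ 19  OK
(2) |6 − 19| = 13, not 11  FAIL
(3) x3 × x2 = 10 × 6 = 60, not 57  FAIL
(4) min(16, 3) = 3  OK
(5) |6 − 16| = 10  OK
(6) x6 × x5 = 10 × 3 = 30  OK
(7) x1=16, x5=3, x8=16; 2 of them equal 16, not exactly one  FAIL
(8) x6 = x3 = 10, not all different  FAIL
(9) x8 = 16 = 16 (first disjunct)  OK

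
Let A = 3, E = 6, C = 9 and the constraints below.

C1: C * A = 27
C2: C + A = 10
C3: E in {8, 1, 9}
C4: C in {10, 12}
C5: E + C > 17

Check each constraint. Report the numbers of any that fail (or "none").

Violated: 2, 3, 4, and 5.

C1: C * A = 9 * 3 = 27 — OK.
C2: C + A = 9 + 3 = 12, not 10 — violated.
C3: E = 6 is not in {8, 1, 9} — violated.
C4: C = 9 is not in {10, 12} — violated.
C5: E + C = 6 + 9 = 15; 15 ≤ 17, bound 17 not met — violated.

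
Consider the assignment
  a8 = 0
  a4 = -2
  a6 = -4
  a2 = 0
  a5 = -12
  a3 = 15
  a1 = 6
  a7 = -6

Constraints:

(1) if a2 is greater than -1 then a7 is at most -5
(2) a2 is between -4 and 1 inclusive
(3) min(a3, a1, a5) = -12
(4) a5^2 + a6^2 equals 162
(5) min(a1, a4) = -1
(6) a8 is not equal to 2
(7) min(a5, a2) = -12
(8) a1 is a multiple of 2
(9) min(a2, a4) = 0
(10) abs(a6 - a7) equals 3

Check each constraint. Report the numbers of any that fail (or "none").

Constraints 4, 5, 9, and 10 are violated.

(1) a2 = 0 > -1, so we need a7 ≤ -5; a7 = -6 ≤ -5  true
(2) a2 = 0 lies in [-4, 1]  true
(3) min(15, 6, -12) = -12  true
(4) a5^2 + a6^2 = (-12)^2 + (-4)^2 = 144 + 16 = 160, not 162  false
(5) min(6, -2) = -2, not -1  false
(6) a8 = 0, and 0 ≠ 2  true
(7) min(-12, 0) = -12  true
(8) 6 / 2 = 3, so 2 divides 6  true
(9) min(0, -2) = -2, not 0  false
(10) abs(-4 - (-6)) = 2, not 3  false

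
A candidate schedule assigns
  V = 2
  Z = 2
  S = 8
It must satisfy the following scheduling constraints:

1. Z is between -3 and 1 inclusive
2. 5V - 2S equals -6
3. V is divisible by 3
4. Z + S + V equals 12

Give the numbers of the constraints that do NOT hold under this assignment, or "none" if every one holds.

1. Z = 2 is outside [-3, 1] — does not hold.
2. 5V - 2S = 5(2) - 2(8) = -6 — holds.
3. 2 = 3*0 + 2, so 3 does not divide 2 — does not hold.
4. Z + S + V = 2 + 8 + 2 = 12 — holds.

Constraints 1 and 3 are violated.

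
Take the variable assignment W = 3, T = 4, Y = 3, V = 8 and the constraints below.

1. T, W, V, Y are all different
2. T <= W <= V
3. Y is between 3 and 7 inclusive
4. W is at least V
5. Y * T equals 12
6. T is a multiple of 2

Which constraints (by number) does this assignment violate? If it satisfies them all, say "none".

Violated: 1, 2, 4.

1. W = Y = 3, not all different  false
2. values 4, 3, 8; T = 4 is not <= W = 3  false
3. Y = 3 lies in [3, 7]  true
4. W = 3, V = 8; 3 < 8 (want ≥)  false
5. Y * T = 3 * 4 = 12  true
6. 4 / 2 = 2, so 2 divides 4  true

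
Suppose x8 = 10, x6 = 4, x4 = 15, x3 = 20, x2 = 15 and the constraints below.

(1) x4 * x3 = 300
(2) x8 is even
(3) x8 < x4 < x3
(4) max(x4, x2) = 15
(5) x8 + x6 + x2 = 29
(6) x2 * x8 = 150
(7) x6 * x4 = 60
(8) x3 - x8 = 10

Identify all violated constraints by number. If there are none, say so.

(1) x4 * x3 = 15 * 20 = 300 — holds.
(2) x8 = 10 is even — holds.
(3) values 10 < 15 < 20 — holds.
(4) max(15, 15) = 15 — holds.
(5) x8 + x6 + x2 = 10 + 4 + 15 = 29 — holds.
(6) x2 * x8 = 15 * 10 = 150 — holds.
(7) x6 * x4 = 4 * 15 = 60 — holds.
(8) x3 - x8 = 20 - 10 = 10 — holds.

None — every constraint holds.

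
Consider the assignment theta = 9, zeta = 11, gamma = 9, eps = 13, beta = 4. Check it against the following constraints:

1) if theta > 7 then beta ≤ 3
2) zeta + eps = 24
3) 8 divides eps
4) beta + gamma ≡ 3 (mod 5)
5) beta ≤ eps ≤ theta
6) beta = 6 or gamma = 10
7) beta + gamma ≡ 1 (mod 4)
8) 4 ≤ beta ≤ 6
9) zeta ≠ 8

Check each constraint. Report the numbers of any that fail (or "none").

1) theta = 9 > 7, so we need beta ≤ 3; but beta = 4 > 3 — does not hold.
2) zeta + eps = 11 + 13 = 24 — holds.
3) 13 = 8×1 + 5, so 8 does not divide 13 — does not hold.
4) beta + gamma = 13; 13 mod 5 = 3 — holds.
5) values 4, 13, 9; eps = 13 is not ≤ theta = 9 — does not hold.
6) beta = 4 ≠ 6 and gamma = 9 ≠ 10; both disjuncts false — does not hold.
7) beta + gamma = 13; 13 mod 4 = 1 — holds.
8) beta = 4 lies in [4, 6] — holds.
9) zeta = 11, and 11 ≠ 8 — holds.

Constraints 1, 3, 5, and 6 do not hold.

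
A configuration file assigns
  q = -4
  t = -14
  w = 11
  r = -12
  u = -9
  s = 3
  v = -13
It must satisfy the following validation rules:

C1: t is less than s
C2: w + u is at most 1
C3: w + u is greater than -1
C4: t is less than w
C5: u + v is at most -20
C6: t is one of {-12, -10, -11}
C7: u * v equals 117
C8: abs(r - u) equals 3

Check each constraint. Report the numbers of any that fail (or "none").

C1: t = -14, s = 3; -14 < 3 — satisfied.
C2: w + u = 11 + (-9) = 2; 2 > 1, bound 1 not met — violated.
C3: w + u = 11 + (-9) = 2; 2 > -1 — satisfied.
C4: t = -14, w = 11; -14 < 11 — satisfied.
C5: u + v = -9 + (-13) = -22; -22 ≤ -20 — satisfied.
C6: t = -14 is not in {-12, -10, -11} — violated.
C7: u * v = -9 * (-13) = 117 — satisfied.
C8: abs(-12 - (-9)) = 3 — satisfied.

No — constraints 2, 6 are not satisfied.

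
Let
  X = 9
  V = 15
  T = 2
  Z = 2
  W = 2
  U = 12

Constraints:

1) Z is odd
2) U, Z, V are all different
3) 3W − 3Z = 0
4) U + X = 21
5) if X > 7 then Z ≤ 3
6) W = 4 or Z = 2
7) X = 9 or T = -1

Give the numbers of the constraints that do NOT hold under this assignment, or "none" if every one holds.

1) Z = 2 is even — violated.
2) values 12, 2, 15 are pairwise distinct — satisfied.
3) 3W − 3Z = 3(2) − 3(2) = 0 — satisfied.
4) U + X = 12 + 9 = 21 — satisfied.
5) X = 9 > 7, so we need Z ≤ 3; Z = 2 ≤ 3 — satisfied.
6) W = 2 ≠ 4, but Z = 2 = 2 (second disjunct) — satisfied.
7) X = 9 = 9 (first disjunct) — satisfied.

The assignment fails constraint 1.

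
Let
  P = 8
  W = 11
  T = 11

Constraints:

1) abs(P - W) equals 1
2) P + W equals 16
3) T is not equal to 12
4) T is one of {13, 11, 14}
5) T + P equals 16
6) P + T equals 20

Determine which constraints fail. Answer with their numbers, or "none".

1) abs(8 - 11) = 3, not 1 — violated.
2) P + W = 8 + 11 = 19, not 16 — violated.
3) T = 11, and 11 ≠ 12 — satisfied.
4) T = 11 is in {13, 11, 14} — satisfied.
5) T + P = 11 + 8 = 19, not 16 — violated.
6) P + T = 8 + 11 = 19, not 20 — violated.

Constraints 1, 2, 5, and 6 are violated.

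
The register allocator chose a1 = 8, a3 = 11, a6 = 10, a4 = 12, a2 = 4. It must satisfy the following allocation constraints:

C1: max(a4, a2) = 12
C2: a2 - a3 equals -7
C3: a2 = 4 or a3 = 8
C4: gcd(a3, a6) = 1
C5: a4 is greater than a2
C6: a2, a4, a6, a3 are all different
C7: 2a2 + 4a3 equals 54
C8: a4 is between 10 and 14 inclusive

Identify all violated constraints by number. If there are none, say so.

Constraint 7 is violated.

C1: max(12, 4) = 12  yes
C2: a2 - a3 = 4 - 11 = -7  yes
C3: a2 = 4 = 4 (first disjunct)  yes
C4: gcd(11, 10) = 1  yes
C5: a4 = 12, a2 = 4; 12 > 4  yes
C6: values 4, 12, 10, 11 are pairwise distinct  yes
C7: 2a2 + 4a3 = 2(4) + 4(11) = 52, not 54  no
C8: a4 = 12 lies in [10, 14]  yes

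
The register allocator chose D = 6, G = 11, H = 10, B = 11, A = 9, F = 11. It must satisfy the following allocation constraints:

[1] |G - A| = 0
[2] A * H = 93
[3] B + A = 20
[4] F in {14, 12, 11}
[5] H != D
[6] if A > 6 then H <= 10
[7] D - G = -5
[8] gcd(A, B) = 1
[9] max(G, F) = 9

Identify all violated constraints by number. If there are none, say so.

The assignment fails constraints 1, 2, and 9.

[1] |11 - 9| = 2, not 0  ✘
[2] A * H = 9 * 10 = 90, not 93  ✘
[3] B + A = 11 + 9 = 20  ✔
[4] F = 11 is in {14, 12, 11}  ✔
[5] H = 10, D = 6; distinct  ✔
[6] A = 9 > 6, so we need H ≤ 10; H = 10 ≤ 10  ✔
[7] D - G = 6 - 11 = -5  ✔
[8] gcd(9, 11) = 1  ✔
[9] max(11, 11) = 11, not 9  ✘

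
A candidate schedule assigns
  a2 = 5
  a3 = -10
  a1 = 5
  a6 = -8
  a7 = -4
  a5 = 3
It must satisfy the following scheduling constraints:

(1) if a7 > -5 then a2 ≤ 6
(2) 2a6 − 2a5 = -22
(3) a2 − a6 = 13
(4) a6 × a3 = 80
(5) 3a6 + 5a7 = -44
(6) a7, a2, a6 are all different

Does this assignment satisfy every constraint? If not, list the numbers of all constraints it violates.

(1) a7 = -4 > -5, so we need a2 ≤ 6; a2 = 5 ≤ 6  holds
(2) 2a6 − 2a5 = 2(-8) − 2(3) = -22  holds
(3) a2 − a6 = 5 − (-8) = 13  holds
(4) a6 × a3 = -8 × (-10) = 80  holds
(5) 3a6 + 5a7 = 3(-8) + 5(-4) = -44  holds
(6) values -4, 5, -8 are pairwise distinct  holds

The assignment satisfies every constraint.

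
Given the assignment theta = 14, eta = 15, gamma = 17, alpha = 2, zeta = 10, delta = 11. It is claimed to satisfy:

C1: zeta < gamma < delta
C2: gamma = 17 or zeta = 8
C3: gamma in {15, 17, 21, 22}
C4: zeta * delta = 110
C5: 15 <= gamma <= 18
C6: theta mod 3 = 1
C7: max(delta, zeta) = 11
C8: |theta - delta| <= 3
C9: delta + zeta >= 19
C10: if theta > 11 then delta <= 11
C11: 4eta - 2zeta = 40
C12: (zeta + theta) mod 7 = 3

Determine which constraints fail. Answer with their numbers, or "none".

Constraints 1 and 6 are violated.

C1: values 10, 17, 11; gamma = 17 is not < delta = 11  no
C2: gamma = 17 = 17 (first disjunct)  yes
C3: gamma = 17 is in {15, 17, 21, 22}  yes
C4: zeta * delta = 10 * 11 = 110  yes
C5: gamma = 17 lies in [15, 18]  yes
C6: 14 mod 3 = 2, not 1  no
C7: max(11, 10) = 11  yes
C8: |14 - 11| = 3; 3 ≤ 3  yes
C9: delta + zeta = 11 + 10 = 21; 21 ≥ 19  yes
C10: theta = 14 > 11, so we need delta ≤ 11; delta = 11 ≤ 11  yes
C11: 4eta - 2zeta = 4(15) - 2(10) = 40  yes
C12: zeta + theta = 24; 24 mod 7 = 3  yes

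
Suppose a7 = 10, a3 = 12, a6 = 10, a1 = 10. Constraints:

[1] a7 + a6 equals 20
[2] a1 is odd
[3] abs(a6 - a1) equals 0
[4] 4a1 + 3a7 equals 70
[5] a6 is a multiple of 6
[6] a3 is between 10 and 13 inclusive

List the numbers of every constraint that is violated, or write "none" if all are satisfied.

Violated: 2 and 5.

[1] a7 + a6 = 10 + 10 = 20 — OK.
[2] a1 = 10 is even — violated.
[3] abs(10 - 10) = 0 — OK.
[4] 4a1 + 3a7 = 4(10) + 3(10) = 70 — OK.
[5] 10 = 6*1 + 4, so 6 does not divide 10 — violated.
[6] a3 = 12 lies in [10, 13] — OK.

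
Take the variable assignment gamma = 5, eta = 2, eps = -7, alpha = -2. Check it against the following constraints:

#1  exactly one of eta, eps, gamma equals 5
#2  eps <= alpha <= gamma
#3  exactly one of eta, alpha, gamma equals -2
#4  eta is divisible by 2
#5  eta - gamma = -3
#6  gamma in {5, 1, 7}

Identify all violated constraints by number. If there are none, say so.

The assignment satisfies every constraint.

#1 eta=2, eps=-7, gamma=5; 1 of them equals 5 — satisfied.
#2 values -7 <= -2 <= 5 — satisfied.
#3 eta=2, alpha=-2, gamma=5; 1 of them equals -2 — satisfied.
#4 2 / 2 = 1, so 2 divides 2 — satisfied.
#5 eta - gamma = 2 - 5 = -3 — satisfied.
#6 gamma = 5 is in {5, 1, 7} — satisfied.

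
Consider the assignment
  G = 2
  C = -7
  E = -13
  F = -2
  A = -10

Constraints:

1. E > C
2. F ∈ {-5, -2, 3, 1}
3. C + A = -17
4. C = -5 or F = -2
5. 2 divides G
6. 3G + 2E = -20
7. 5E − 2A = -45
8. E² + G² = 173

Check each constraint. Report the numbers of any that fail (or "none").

Violated: 1.

1. E = -13, C = -7; -13 ≤ -7 (want >) — fails.
2. F = -2 is in {-5, -2, 3, 1} — holds.
3. C + A = -7 + (-10) = -17 — holds.
4. C = -7 ≠ -5, but F = -2 = -2 (second disjunct) — holds.
5. 2 / 2 = 1, so 2 divides 2 — holds.
6. 3G + 2E = 3(2) + 2(-13) = -20 — holds.
7. 5E − 2A = 5(-13) − 2(-10) = -45 — holds.
8. E² + G² = (-13)² + 2² = 169 + 4 = 173 — holds.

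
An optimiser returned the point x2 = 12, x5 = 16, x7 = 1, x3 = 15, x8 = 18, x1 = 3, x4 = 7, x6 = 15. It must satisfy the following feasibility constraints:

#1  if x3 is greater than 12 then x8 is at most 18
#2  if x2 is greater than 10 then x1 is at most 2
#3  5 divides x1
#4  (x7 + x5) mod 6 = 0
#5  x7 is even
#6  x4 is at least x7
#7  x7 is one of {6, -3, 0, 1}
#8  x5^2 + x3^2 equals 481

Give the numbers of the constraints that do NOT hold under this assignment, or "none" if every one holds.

#1 x3 = 15 > 12, so we need x8 ≤ 18; x8 = 18 ≤ 18 — holds.
#2 x2 = 12 > 10, so we need x1 ≤ 2; but x1 = 3 > 2 — does not hold.
#3 3 = 5*0 + 3, so 5 does not divide 3 — does not hold.
#4 x7 + x5 = 17; 17 mod 6 = 5, not 0 — does not hold.
#5 x7 = 1 is odd — does not hold.
#6 x4 = 7, x7 = 1; 7 ≥ 1 — holds.
#7 x7 = 1 is in {6, -3, 0, 1} — holds.
#8 x5^2 + x3^2 = 16^2 + 15^2 = 256 + 225 = 481 — holds.

Violated: 2, 3, 4, 5.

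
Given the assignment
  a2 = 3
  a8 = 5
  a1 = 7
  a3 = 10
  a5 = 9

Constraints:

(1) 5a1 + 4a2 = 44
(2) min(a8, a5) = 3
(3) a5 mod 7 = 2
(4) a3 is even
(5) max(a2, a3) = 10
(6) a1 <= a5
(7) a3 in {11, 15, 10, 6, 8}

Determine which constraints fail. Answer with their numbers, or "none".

(1) 5a1 + 4a2 = 5(7) + 4(3) = 47, not 44 — violated.
(2) min(5, 9) = 5, not 3 — violated.
(3) 9 mod 7 = 2 — satisfied.
(4) a3 = 10 is even — satisfied.
(5) max(3, 10) = 10 — satisfied.
(6) a1 = 7, a5 = 9; 7 ≤ 9 — satisfied.
(7) a3 = 10 is in {11, 15, 10, 6, 8} — satisfied.

Constraints 1 and 2 do not hold.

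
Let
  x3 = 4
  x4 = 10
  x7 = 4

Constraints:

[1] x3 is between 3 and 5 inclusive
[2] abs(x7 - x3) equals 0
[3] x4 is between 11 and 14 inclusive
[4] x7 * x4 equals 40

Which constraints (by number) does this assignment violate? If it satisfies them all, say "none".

Violated: 3.

[1] x3 = 4 lies in [3, 5]  yes
[2] abs(4 - 4) = 0  yes
[3] x4 = 10 is outside [11, 14]  no
[4] x7 * x4 = 4 * 10 = 40  yes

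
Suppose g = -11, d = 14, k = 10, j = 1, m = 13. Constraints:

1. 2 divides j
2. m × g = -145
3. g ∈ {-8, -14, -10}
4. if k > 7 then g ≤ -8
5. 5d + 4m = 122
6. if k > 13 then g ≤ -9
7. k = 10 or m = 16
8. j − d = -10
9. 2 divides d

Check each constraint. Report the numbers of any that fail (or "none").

1. 1 = 2×0 + 1, so 2 does not divide 1 — fails.
2. m × g = 13 × (-11) = -143, not -145 — fails.
3. g = -11 is not in {-8, -14, -10} — fails.
4. k = 10 > 7, so we need g ≤ -8; g = -11 ≤ -8 — holds.
5. 5d + 4m = 5(14) + 4(13) = 122 — holds.
6. k = 10, not > 13; antecedent false, conditional vacuously true — holds.
7. k = 10 = 10 (first disjunct) — holds.
8. j − d = 1 − 14 = -13, not -10 — fails.
9. 14 / 2 = 7, so 2 divides 14 — holds.

Constraints 1, 2, 3, and 8 do not hold.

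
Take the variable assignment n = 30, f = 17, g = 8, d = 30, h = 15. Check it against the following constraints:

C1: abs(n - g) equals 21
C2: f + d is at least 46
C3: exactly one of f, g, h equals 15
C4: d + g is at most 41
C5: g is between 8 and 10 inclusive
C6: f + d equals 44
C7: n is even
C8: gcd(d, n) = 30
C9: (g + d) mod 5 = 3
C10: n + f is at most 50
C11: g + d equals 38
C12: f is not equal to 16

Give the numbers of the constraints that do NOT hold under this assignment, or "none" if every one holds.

The assignment fails constraints 1, 6.

C1: abs(30 - 8) = 22, not 21  ✘
C2: f + d = 17 + 30 = 47; 47 ≥ 46  ✔
C3: f=17, g=8, h=15; 1 of them equals 15  ✔
C4: d + g = 30 + 8 = 38; 38 ≤ 41  ✔
C5: g = 8 lies in [8, 10]  ✔
C6: f + d = 17 + 30 = 47, not 44  ✘
C7: n = 30 is even  ✔
C8: gcd(30, 30) = 30  ✔
C9: g + d = 38; 38 mod 5 = 3  ✔
C10: n + f = 30 + 17 = 47; 47 ≤ 50  ✔
C11: g + d = 8 + 30 = 38  ✔
C12: f = 17, and 17 ≠ 16  ✔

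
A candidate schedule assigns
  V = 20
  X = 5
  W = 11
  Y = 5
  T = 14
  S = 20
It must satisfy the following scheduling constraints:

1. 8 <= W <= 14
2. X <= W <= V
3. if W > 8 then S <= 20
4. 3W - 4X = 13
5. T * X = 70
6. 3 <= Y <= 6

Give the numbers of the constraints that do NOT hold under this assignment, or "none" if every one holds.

1. W = 11 lies in [8, 14]  OK
2. values 5 <= 11 <= 20  OK
3. W = 11 > 8, so we need S ≤ 20; S = 20 ≤ 20  OK
4. 3W - 4X = 3(11) - 4(5) = 13  OK
5. T * X = 14 * 5 = 70  OK
6. Y = 5 lies in [3, 6]  OK

The assignment satisfies every constraint.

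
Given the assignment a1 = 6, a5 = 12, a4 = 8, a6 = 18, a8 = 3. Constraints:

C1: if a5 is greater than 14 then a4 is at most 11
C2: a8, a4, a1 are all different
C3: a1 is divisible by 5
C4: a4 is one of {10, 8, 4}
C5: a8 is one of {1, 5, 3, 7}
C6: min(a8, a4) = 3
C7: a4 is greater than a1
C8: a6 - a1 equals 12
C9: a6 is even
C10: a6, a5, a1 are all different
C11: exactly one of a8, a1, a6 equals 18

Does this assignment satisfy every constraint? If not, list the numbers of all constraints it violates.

Constraint 3 is violated.

C1: a5 = 12, not > 14; antecedent false, conditional vacuously true — OK.
C2: values 3, 8, 6 are pairwise distinct — OK.
C3: 6 = 5*1 + 1, so 5 does not divide 6 — violated.
C4: a4 = 8 is in {10, 8, 4} — OK.
C5: a8 = 3 is in {1, 5, 3, 7} — OK.
C6: min(3, 8) = 3 — OK.
C7: a4 = 8, a1 = 6; 8 > 6 — OK.
C8: a6 - a1 = 18 - 6 = 12 — OK.
C9: a6 = 18 is even — OK.
C10: values 18, 12, 6 are pairwise distinct — OK.
C11: a8=3, a1=6, a6=18; 1 of them equals 18 — OK.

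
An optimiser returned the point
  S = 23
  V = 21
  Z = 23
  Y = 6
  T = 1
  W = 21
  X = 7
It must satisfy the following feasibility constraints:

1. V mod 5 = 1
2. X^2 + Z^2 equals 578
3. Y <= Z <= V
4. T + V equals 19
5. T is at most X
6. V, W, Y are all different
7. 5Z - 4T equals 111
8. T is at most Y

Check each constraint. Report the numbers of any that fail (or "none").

1. 21 mod 5 = 1  OK
2. X^2 + Z^2 = 7^2 + 23^2 = 49 + 529 = 578  OK
3. values 6, 23, 21; Z = 23 is not <= V = 21  FAIL
4. T + V = 1 + 21 = 22, not 19  FAIL
5. T = 1, X = 7; 1 ≤ 7  OK
6. V = W = 21, not all different  FAIL
7. 5Z - 4T = 5(23) - 4(1) = 111  OK
8. T = 1, Y = 6; 1 ≤ 6  OK

Constraints 3, 4, 6 do not hold.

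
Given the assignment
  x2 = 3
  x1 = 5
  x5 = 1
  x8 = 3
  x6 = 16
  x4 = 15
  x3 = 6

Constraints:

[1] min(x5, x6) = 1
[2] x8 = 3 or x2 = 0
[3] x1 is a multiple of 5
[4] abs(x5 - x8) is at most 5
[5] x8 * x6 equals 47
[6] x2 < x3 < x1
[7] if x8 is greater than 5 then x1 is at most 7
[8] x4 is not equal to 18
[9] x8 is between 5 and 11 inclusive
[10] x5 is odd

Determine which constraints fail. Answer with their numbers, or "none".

[1] min(1, 16) = 1  yes
[2] x8 = 3 = 3 (first disjunct)  yes
[3] 5 / 5 = 1, so 5 divides 5  yes
[4] abs(1 - 3) = 2; 2 ≤ 5  yes
[5] x8 * x6 = 3 * 16 = 48, not 47  no
[6] values 3, 6, 5; x3 = 6 is not < x1 = 5  no
[7] x8 = 3, not > 5; antecedent false, conditional vacuously true  yes
[8] x4 = 15, and 15 ≠ 18  yes
[9] x8 = 3 is outside [5, 11]  no
[10] x5 = 1 is odd  yes

Constraints 5, 6, and 9 are violated.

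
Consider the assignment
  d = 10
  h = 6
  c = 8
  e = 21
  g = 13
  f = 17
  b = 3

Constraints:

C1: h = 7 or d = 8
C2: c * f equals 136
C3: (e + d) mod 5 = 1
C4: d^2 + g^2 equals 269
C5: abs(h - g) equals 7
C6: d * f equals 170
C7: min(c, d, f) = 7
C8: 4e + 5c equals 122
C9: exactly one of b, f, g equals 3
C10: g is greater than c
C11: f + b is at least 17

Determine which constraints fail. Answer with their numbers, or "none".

C1: h = 6 ≠ 7 and d = 10 ≠ 8; both disjuncts false  ✘
C2: c * f = 8 * 17 = 136  ✔
C3: e + d = 31; 31 mod 5 = 1  ✔
C4: d^2 + g^2 = 10^2 + 13^2 = 100 + 169 = 269  ✔
C5: abs(6 - 13) = 7  ✔
C6: d * f = 10 * 17 = 170  ✔
C7: min(8, 10, 17) = 8, not 7  ✘
C8: 4e + 5c = 4(21) + 5(8) = 124, not 122  ✘
C9: b=3, f=17, g=13; 1 of them equals 3  ✔
C10: g = 13, c = 8; 13 > 8  ✔
C11: f + b = 17 + 3 = 20; 20 ≥ 17  ✔

No — constraints 1, 7, and 8 are not satisfied.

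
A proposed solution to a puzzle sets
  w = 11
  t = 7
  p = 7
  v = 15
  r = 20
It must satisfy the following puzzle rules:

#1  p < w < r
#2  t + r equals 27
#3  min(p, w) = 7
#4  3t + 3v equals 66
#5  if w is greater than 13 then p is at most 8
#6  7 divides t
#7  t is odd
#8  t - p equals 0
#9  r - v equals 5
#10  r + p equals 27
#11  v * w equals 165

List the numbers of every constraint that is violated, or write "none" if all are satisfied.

No violations.

#1 values 7 < 11 < 20 — OK.
#2 t + r = 7 + 20 = 27 — OK.
#3 min(7, 11) = 7 — OK.
#4 3t + 3v = 3(7) + 3(15) = 66 — OK.
#5 w = 11, not > 13; antecedent false, conditional vacuously true — OK.
#6 7 / 7 = 1, so 7 divides 7 — OK.
#7 t = 7 is odd — OK.
#8 t - p = 7 - 7 = 0 — OK.
#9 r - v = 20 - 15 = 5 — OK.
#10 r + p = 20 + 7 = 27 — OK.
#11 v * w = 15 * 11 = 165 — OK.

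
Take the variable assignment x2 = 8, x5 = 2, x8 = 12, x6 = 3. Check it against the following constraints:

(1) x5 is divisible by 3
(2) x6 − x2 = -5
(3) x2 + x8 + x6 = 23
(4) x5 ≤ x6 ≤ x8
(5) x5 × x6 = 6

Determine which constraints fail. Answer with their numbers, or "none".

(1) 2 = 3×0 + 2, so 3 does not divide 2 — fails.
(2) x6 − x2 = 3 − 8 = -5 — holds.
(3) x2 + x8 + x6 = 8 + 12 + 3 = 23 — holds.
(4) values 2 ≤ 3 ≤ 12 — holds.
(5) x5 × x6 = 2 × 3 = 6 — holds.

Constraint 1 is violated.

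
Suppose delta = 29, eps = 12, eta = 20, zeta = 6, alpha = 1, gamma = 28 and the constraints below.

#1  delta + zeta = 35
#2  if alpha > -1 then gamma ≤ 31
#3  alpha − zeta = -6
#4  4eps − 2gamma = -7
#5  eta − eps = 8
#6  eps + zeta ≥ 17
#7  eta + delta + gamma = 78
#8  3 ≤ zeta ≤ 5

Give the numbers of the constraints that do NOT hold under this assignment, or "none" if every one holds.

#1 delta + zeta = 29 + 6 = 35 — holds.
#2 alpha = 1 > -1, so we need gamma ≤ 31; gamma = 28 ≤ 31 — holds.
#3 alpha − zeta = 1 − 6 = -5, not -6 — fails.
#4 4eps − 2gamma = 4(12) − 2(28) = -8, not -7 — fails.
#5 eta − eps = 20 − 12 = 8 — holds.
#6 eps + zeta = 12 + 6 = 18; 18 ≥ 17 — holds.
#7 eta + delta + gamma = 20 + 29 + 28 = 77, not 78 — fails.
#8 zeta = 6 is outside [3, 5] — fails.

Violated: 3, 4, 7, and 8.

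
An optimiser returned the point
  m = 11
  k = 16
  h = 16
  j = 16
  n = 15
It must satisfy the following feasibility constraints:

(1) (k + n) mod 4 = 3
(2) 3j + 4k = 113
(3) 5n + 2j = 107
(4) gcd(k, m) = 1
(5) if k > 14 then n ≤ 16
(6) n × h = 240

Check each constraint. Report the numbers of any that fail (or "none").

(1) k + n = 31; 31 mod 4 = 3 — satisfied.
(2) 3j + 4k = 3(16) + 4(16) = 112, not 113 — violated.
(3) 5n + 2j = 5(15) + 2(16) = 107 — satisfied.
(4) gcd(16, 11) = 1 — satisfied.
(5) k = 16 > 14, so we need n ≤ 16; n = 15 ≤ 16 — satisfied.
(6) n × h = 15 × 16 = 240 — satisfied.

The assignment fails constraint 2.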